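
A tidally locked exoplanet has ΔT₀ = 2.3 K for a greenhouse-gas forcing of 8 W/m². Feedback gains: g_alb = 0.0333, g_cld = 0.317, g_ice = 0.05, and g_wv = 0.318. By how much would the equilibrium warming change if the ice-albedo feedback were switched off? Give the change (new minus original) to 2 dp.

-1.23 K

Original: g = 0.7183, ΔT = 2.3/(1−0.7183) = 8.1647 K.
Without ice-albedo: g' = 0.6683, ΔT' = 2.3/(1−0.6683) = 6.9340 K.
Change = 6.9340 − 8.1647 = -1.23 K.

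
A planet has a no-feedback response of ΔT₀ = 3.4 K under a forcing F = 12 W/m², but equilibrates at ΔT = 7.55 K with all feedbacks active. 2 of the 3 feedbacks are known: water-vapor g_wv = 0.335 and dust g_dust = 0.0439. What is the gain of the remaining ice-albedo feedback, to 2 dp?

0.17

Amplification A = ΔT/ΔT₀ = 7.55/3.4 = 2.221.
Total gain g = 1 − 1/A = 1 − 1/2.221 = 0.5498.
Known gains sum to 0.335 + 0.0439 = 0.3789.
g_ice = 0.5498 − 0.3789 = 0.17.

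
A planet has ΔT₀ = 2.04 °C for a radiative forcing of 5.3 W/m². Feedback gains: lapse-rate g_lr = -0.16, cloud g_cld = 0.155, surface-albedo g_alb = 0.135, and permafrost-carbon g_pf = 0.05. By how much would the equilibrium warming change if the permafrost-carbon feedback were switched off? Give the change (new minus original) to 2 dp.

Original: g = 0.18, ΔT = 2.04/(1−0.18) = 2.4878 °C.
Without permafrost-carbon: g' = 0.13, ΔT' = 2.04/(1−0.13) = 2.3448 °C.
Change = 2.3448 − 2.4878 = -0.14 °C.

-0.14 °C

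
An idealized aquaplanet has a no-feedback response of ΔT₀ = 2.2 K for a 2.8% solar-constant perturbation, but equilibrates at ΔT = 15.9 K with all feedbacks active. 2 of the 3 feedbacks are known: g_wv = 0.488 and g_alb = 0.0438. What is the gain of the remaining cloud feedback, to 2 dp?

Amplification A = ΔT/ΔT₀ = 15.9/2.2 = 7.227.
Total gain g = 1 − 1/A = 1 − 1/7.227 = 0.8616.
Known gains sum to 0.488 + 0.0438 = 0.5318.
g_cld = 0.8616 − 0.5318 = 0.33.

0.33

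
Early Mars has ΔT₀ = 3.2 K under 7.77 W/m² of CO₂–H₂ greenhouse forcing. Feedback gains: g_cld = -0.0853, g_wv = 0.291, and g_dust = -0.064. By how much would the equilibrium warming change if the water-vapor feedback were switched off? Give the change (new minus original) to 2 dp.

-0.94 K

Original: g = 0.1417, ΔT = 3.2/(1−0.1417) = 3.7283 K.
Without water-vapor: g' = -0.1493, ΔT' = 3.2/(1+0.1493) = 2.7843 K.
Change = 2.7843 − 3.7283 = -0.94 K.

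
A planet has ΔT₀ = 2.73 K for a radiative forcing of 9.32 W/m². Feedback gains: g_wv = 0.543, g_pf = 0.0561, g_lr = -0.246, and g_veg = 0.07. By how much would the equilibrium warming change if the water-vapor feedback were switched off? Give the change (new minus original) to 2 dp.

-2.29 K

Original: g = 0.4231, ΔT = 2.73/(1−0.4231) = 4.7322 K.
Without water-vapor: g' = -0.1199, ΔT' = 2.73/(1+0.1199) = 2.4377 K.
Change = 2.4377 − 4.7322 = -2.29 K.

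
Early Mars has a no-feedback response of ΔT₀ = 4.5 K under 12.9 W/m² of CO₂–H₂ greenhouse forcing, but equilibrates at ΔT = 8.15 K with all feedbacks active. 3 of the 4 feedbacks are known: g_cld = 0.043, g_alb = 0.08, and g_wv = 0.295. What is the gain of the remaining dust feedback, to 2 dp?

0.03

Amplification A = ΔT/ΔT₀ = 8.15/4.5 = 1.811.
Total gain g = 1 − 1/A = 1 − 1/1.811 = 0.4478.
Known gains sum to 0.043 + 0.08 + 0.295 = 0.418.
g_dust = 0.4478 − 0.418 = 0.03.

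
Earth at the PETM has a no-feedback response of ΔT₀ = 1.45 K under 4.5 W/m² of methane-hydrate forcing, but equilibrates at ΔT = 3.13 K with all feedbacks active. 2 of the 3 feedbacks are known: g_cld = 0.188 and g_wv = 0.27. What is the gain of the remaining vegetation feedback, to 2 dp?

Amplification A = ΔT/ΔT₀ = 3.13/1.45 = 2.159.
Total gain g = 1 − 1/A = 1 − 1/2.159 = 0.5368.
Known gains sum to 0.188 + 0.27 = 0.458.
g_veg = 0.5368 − 0.458 = 0.08.

0.08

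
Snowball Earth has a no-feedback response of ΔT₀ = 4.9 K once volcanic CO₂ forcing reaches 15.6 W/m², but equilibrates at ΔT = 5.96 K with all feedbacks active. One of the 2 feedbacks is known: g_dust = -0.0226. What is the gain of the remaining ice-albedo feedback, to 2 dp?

Amplification A = ΔT/ΔT₀ = 5.96/4.9 = 1.216.
Total gain g = 1 − 1/A = 1 − 1/1.216 = 0.1776.
The known gain is -0.0226.
g_ice = 0.1776 + 0.0226 = 0.20.

0.20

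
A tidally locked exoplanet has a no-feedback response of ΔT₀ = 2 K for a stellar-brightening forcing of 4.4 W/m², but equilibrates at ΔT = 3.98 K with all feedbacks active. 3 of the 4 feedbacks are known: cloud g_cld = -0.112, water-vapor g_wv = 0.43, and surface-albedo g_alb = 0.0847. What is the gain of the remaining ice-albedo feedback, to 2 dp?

Amplification A = ΔT/ΔT₀ = 3.98/2 = 1.99.
Total gain g = 1 − 1/A = 1 − 1/1.99 = 0.4975.
Known gains sum to -0.112 + 0.43 + 0.0847 = 0.4027.
g_ice = 0.4975 − 0.4027 = 0.09.

0.09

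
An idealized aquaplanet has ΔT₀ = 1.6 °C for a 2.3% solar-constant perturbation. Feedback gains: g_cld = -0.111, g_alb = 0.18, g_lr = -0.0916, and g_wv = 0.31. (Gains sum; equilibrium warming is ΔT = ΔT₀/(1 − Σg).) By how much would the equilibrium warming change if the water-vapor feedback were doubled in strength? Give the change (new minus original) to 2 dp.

Original: g = 0.2874, ΔT = 1.6/(1−0.2874) = 2.2453 °C.
With doubled water-vapor: g' = 0.5974, ΔT' = 1.6/(1−0.5974) = 3.9742 °C.
Change = 3.9742 − 2.2453 = 1.73 °C.

1.73 °C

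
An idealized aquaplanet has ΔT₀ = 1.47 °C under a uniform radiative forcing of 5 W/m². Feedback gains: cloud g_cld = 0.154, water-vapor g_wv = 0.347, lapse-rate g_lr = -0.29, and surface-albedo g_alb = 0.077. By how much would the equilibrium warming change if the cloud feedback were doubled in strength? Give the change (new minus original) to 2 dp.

0.57 °C

Original: g = 0.288, ΔT = 1.47/(1−0.288) = 2.0646 °C.
With doubled cloud: g' = 0.442, ΔT' = 1.47/(1−0.442) = 2.6344 °C.
Change = 2.6344 − 2.0646 = 0.57 °C.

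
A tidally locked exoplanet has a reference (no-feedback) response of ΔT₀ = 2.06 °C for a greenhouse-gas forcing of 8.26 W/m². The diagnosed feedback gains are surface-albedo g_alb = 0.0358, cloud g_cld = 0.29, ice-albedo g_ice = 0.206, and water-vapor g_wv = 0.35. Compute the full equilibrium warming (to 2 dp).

17.43 °C

Total gain g = 0.0358 + 0.29 + 0.206 + 0.35 = 0.8818.
Amplification A = 1/(1 − 0.8818) = 8.46.
ΔT = 2.06 × 8.46 = 17.43 °C.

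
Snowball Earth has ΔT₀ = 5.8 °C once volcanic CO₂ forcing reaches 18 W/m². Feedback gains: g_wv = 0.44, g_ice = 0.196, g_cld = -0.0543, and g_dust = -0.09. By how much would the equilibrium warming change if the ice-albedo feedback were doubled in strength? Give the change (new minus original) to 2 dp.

7.16 °C

Original: g = 0.4917, ΔT = 5.8/(1−0.4917) = 11.4106 °C.
With doubled ice-albedo: g' = 0.6877, ΔT' = 5.8/(1−0.6877) = 18.5719 °C.
Change = 18.5719 − 11.4106 = 7.16 °C.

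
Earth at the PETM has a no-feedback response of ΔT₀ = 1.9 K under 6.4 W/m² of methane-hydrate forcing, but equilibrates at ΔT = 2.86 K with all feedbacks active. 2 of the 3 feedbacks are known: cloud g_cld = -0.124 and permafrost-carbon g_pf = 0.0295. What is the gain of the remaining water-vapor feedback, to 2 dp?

0.43

Amplification A = ΔT/ΔT₀ = 2.86/1.9 = 1.505.
Total gain g = 1 − 1/A = 1 − 1/1.505 = 0.3355.
Known gains sum to -0.124 + 0.0295 = -0.0945.
g_wv = 0.3355 + 0.0945 = 0.43.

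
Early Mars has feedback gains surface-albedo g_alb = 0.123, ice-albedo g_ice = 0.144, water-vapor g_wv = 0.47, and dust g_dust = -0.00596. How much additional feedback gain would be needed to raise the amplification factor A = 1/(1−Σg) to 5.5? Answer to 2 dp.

Current total gain = 0.73104.
Target gain for A = 5.5: g* = 1 − 1/5.5 = 0.8182.
Additional gain needed = 0.8182 − 0.73104 = 0.09.

0.09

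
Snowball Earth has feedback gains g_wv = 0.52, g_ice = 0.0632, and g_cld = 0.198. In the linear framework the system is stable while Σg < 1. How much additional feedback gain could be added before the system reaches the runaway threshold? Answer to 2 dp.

0.22

Current total gain = 0.52 + 0.0632 + 0.198 = 0.7812.
Margin to runaway = 1 − 0.7812 = 0.22.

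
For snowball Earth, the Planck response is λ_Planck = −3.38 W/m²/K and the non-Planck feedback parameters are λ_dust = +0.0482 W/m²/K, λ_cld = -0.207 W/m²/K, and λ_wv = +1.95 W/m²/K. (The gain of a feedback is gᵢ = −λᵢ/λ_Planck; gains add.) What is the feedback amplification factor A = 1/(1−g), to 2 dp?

2.13

Convert to gains: g_dust = 0.0482/3.38 = 0.01426; g_cld = -0.207/3.38 = -0.06124; g_wv = 1.95/3.38 = 0.5769.
Total gain g = 0.52992.
A = 1/(1 − 0.52992) = 2.13.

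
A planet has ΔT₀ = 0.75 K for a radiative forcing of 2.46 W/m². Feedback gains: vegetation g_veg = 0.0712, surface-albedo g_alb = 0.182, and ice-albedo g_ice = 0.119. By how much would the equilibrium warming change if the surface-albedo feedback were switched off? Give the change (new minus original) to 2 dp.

-0.27 K

Original: g = 0.3722, ΔT = 0.75/(1−0.3722) = 1.1946 K.
Without surface-albedo: g' = 0.1902, ΔT' = 0.75/(1−0.1902) = 0.9262 K.
Change = 0.9262 − 1.1946 = -0.27 K.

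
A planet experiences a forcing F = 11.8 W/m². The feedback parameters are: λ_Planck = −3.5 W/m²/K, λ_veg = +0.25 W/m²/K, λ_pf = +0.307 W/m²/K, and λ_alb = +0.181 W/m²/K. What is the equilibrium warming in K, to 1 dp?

4.3 K

Net feedback parameter λ = (−3.5) + (+0.25) + (+0.307) + (+0.181) = -2.762 W/m²/K.
ΔT = −F/λ = −11.8/(-2.762) = 4.3 K.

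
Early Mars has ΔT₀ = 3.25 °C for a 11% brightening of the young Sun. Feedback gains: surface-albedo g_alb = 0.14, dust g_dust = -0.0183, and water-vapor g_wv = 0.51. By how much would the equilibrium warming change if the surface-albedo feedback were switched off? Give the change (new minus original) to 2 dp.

Original: g = 0.6317, ΔT = 3.25/(1−0.6317) = 8.8243 °C.
Without surface-albedo: g' = 0.4917, ΔT' = 3.25/(1−0.4917) = 6.3939 °C.
Change = 6.3939 − 8.8243 = -2.43 °C.

-2.43 °C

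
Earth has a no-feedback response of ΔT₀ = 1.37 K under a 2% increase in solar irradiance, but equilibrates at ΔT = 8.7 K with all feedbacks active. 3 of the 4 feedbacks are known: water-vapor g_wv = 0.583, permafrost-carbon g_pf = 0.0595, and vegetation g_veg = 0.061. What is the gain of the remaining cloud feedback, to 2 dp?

0.14

Amplification A = ΔT/ΔT₀ = 8.7/1.37 = 6.35.
Total gain g = 1 − 1/A = 1 − 1/6.35 = 0.8425.
Known gains sum to 0.583 + 0.0595 + 0.061 = 0.7035.
g_cld = 0.8425 − 0.7035 = 0.14.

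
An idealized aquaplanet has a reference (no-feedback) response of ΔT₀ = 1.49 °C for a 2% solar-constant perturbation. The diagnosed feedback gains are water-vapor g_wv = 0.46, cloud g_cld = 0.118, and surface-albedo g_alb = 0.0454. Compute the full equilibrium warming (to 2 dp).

3.96 °C

Total gain g = 0.46 + 0.118 + 0.0454 = 0.6234.
Amplification A = 1/(1 − 0.6234) = 2.655.
ΔT = 1.49 × 2.655 = 3.96 °C.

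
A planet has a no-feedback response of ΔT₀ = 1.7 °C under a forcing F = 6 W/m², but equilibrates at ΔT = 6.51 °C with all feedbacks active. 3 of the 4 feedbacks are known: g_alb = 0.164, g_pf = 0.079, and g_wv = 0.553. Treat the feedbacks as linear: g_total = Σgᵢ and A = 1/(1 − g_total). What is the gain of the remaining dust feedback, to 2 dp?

Amplification A = ΔT/ΔT₀ = 6.51/1.7 = 3.829.
Total gain g = 1 − 1/A = 1 − 1/3.829 = 0.7388.
Known gains sum to 0.164 + 0.079 + 0.553 = 0.796.
g_dust = 0.7388 − 0.796 = -0.06.

-0.06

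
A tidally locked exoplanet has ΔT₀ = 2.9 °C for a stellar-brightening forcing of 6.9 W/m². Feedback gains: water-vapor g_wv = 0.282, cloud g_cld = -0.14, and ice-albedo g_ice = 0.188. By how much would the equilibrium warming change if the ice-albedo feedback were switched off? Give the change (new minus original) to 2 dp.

-0.95 °C

Original: g = 0.33, ΔT = 2.9/(1−0.33) = 4.3284 °C.
Without ice-albedo: g' = 0.142, ΔT' = 2.9/(1−0.142) = 3.3800 °C.
Change = 3.3800 − 4.3284 = -0.95 °C.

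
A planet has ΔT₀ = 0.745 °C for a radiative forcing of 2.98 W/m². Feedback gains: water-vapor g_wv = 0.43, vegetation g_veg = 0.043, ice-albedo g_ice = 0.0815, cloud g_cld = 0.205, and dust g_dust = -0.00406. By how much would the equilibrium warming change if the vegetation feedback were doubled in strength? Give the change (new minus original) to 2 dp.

0.65 °C

Original: g = 0.75544, ΔT = 0.745/(1−0.75544) = 3.0463 °C.
With doubled vegetation: g' = 0.79844, ΔT' = 0.745/(1−0.79844) = 3.6962 °C.
Change = 3.6962 − 3.0463 = 0.65 °C.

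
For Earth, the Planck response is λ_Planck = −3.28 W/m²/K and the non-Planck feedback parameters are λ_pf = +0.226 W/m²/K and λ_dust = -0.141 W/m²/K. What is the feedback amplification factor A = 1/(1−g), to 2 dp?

Convert to gains: g_pf = 0.226/3.28 = 0.0689; g_dust = -0.141/3.28 = -0.04299.
Total gain g = 0.02591.
A = 1/(1 − 0.02591) = 1.03.

1.03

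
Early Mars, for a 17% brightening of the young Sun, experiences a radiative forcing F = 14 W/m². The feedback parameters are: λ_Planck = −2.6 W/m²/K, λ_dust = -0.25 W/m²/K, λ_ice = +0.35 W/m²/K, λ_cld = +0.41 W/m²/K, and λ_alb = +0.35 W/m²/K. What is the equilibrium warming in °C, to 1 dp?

8.0 °C

Net feedback parameter λ = (−2.6) + (-0.25) + (+0.35) + (+0.41) + (+0.35) = -1.74 W/m²/K.
ΔT = −F/λ = −14/(-1.74) = 8.0 °C.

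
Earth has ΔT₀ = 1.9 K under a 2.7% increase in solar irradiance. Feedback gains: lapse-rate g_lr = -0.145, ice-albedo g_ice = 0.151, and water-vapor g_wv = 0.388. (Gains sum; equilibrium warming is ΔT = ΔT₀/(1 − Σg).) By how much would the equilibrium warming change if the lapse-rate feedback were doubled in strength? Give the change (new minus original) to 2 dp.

-0.61 K

Original: g = 0.394, ΔT = 1.9/(1−0.394) = 3.1353 K.
With doubled lapse-rate: g' = 0.249, ΔT' = 1.9/(1−0.249) = 2.5300 K.
Change = 2.5300 − 3.1353 = -0.61 K.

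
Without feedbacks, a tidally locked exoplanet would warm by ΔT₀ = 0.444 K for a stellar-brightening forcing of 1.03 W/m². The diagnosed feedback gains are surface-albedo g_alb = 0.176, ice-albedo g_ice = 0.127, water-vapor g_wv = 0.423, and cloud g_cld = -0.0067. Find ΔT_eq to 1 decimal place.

1.6 K

Total gain g = 0.176 + 0.127 + 0.423 − 0.0067 = 0.7193.
Amplification A = 1/(1 − 0.7193) = 3.563.
ΔT = 0.444 × 3.563 = 1.6 K.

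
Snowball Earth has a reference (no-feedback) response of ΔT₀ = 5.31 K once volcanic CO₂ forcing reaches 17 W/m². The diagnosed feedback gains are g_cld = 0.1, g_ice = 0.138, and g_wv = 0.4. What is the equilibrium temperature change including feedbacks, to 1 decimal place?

14.7 K

Total gain g = 0.1 + 0.138 + 0.4 = 0.638.
Amplification A = 1/(1 − 0.638) = 2.762.
ΔT = 5.31 × 2.762 = 14.7 K.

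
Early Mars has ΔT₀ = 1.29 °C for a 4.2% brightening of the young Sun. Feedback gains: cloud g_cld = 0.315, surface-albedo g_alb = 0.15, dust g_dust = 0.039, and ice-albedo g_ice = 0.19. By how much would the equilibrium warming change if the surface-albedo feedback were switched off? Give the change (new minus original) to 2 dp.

Original: g = 0.694, ΔT = 1.29/(1−0.694) = 4.2157 °C.
Without surface-albedo: g' = 0.544, ΔT' = 1.29/(1−0.544) = 2.8289 °C.
Change = 2.8289 − 4.2157 = -1.39 °C.

-1.39 °C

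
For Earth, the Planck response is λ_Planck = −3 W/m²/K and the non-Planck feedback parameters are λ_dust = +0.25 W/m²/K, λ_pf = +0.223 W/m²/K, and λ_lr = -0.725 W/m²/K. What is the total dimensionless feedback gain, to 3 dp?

-0.084

Convert to gains: g_dust = 0.25/3 = 0.08333; g_pf = 0.223/3 = 0.07433; g_lr = -0.725/3 = -0.2417.
Total gain g = -0.08404.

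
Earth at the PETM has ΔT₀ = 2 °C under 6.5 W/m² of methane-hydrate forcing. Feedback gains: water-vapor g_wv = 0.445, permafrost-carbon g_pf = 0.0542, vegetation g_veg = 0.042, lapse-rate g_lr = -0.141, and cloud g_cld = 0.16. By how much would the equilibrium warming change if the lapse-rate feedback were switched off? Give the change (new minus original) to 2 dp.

2.15 °C

Original: g = 0.5602, ΔT = 2/(1−0.5602) = 4.5475 °C.
Without lapse-rate: g' = 0.7012, ΔT' = 2/(1−0.7012) = 6.6934 °C.
Change = 6.6934 − 4.5475 = 2.15 °C.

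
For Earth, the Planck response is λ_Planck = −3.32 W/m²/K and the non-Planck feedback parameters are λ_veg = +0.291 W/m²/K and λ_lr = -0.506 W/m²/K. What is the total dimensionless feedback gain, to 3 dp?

-0.065

Convert to gains: g_veg = 0.291/3.32 = 0.08765; g_lr = -0.506/3.32 = -0.1524.
Total gain g = -0.06475.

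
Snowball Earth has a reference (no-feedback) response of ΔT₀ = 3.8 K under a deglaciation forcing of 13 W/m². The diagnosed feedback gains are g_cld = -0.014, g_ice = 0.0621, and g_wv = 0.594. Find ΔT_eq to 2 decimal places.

10.62 K

Total gain g = -0.014 + 0.0621 + 0.594 = 0.6421.
Amplification A = 1/(1 − 0.6421) = 2.794.
ΔT = 3.8 × 2.794 = 10.62 K.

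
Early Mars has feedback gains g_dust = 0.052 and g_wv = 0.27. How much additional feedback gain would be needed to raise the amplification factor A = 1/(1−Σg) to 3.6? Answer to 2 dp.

Current total gain = 0.322.
Target gain for A = 3.6: g* = 1 − 1/3.6 = 0.7222.
Additional gain needed = 0.7222 − 0.322 = 0.40.

0.40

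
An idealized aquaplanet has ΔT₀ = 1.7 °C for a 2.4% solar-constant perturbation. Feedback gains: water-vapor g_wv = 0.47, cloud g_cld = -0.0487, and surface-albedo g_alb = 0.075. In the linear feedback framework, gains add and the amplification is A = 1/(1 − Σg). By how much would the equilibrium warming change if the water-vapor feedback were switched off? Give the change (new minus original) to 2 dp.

-1.63 °C

Original: g = 0.4963, ΔT = 1.7/(1−0.4963) = 3.3750 °C.
Without water-vapor: g' = 0.0263, ΔT' = 1.7/(1−0.0263) = 1.7459 °C.
Change = 1.7459 − 3.3750 = -1.63 °C.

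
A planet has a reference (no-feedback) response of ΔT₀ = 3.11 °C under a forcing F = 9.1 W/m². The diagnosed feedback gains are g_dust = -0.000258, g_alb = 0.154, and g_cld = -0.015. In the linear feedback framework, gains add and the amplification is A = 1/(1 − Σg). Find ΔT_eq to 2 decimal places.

Total gain g = -0.000258 + 0.154 − 0.015 = 0.138742.
Amplification A = 1/(1 − 0.138742) = 1.161.
ΔT = 3.11 × 1.161 = 3.61 °C.

3.61 °C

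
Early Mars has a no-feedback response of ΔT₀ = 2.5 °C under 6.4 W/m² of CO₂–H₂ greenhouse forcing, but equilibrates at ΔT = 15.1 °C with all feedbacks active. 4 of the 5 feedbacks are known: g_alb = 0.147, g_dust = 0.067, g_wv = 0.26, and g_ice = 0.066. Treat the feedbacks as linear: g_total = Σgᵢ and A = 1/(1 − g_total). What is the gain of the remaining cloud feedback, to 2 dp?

0.29

Amplification A = ΔT/ΔT₀ = 15.1/2.5 = 6.04.
Total gain g = 1 − 1/A = 1 − 1/6.04 = 0.8344.
Known gains sum to 0.147 + 0.067 + 0.26 + 0.066 = 0.54.
g_cld = 0.8344 − 0.54 = 0.29.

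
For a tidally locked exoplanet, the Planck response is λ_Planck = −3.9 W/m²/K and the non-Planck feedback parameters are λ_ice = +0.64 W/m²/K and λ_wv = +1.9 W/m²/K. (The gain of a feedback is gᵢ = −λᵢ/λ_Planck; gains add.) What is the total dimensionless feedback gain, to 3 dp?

0.651

Convert to gains: g_ice = 0.64/3.9 = 0.1641; g_wv = 1.9/3.9 = 0.4872.
Total gain g = 0.6513.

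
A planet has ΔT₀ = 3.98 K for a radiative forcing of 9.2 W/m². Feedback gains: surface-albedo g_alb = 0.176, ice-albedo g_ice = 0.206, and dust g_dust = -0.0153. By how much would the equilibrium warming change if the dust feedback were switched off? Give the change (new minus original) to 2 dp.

Original: g = 0.3667, ΔT = 3.98/(1−0.3667) = 6.2845 K.
Without dust: g' = 0.382, ΔT' = 3.98/(1−0.382) = 6.4401 K.
Change = 6.4401 − 6.2845 = 0.16 K.

0.16 K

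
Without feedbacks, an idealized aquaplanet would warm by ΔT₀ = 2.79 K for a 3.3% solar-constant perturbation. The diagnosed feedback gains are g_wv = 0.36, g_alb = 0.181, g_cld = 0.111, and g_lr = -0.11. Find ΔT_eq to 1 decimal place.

6.1 K

Total gain g = 0.36 + 0.181 + 0.111 − 0.11 = 0.542.
Amplification A = 1/(1 − 0.542) = 2.183.
ΔT = 2.79 × 2.183 = 6.1 K.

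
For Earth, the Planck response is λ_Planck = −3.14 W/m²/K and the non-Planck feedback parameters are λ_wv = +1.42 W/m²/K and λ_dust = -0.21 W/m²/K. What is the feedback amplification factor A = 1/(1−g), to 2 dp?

1.63

Convert to gains: g_wv = 1.42/3.14 = 0.4522; g_dust = -0.21/3.14 = -0.06688.
Total gain g = 0.38532.
A = 1/(1 − 0.38532) = 1.63.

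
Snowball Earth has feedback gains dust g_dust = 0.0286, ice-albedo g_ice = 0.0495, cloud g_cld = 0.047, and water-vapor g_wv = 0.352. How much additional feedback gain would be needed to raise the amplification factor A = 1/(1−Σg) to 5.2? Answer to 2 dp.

Current total gain = 0.4771.
Target gain for A = 5.2: g* = 1 − 1/5.2 = 0.8077.
Additional gain needed = 0.8077 − 0.4771 = 0.33.

0.33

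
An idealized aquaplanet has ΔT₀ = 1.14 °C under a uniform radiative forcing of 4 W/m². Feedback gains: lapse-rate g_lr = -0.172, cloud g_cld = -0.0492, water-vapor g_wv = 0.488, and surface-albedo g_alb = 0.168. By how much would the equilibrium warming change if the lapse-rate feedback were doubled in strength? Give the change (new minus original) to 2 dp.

-0.47 °C

Original: g = 0.4348, ΔT = 1.14/(1−0.4348) = 2.0170 °C.
With doubled lapse-rate: g' = 0.2628, ΔT' = 1.14/(1−0.2628) = 1.5464 °C.
Change = 1.5464 − 2.0170 = -0.47 °C.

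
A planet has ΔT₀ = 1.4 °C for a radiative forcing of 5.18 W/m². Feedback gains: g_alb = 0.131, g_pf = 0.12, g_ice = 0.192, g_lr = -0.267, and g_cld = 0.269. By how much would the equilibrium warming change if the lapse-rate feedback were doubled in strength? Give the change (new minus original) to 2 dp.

Original: g = 0.445, ΔT = 1.4/(1−0.445) = 2.5225 °C.
With doubled lapse-rate: g' = 0.178, ΔT' = 1.4/(1−0.178) = 1.7032 °C.
Change = 1.7032 − 2.5225 = -0.82 °C.

-0.82 °C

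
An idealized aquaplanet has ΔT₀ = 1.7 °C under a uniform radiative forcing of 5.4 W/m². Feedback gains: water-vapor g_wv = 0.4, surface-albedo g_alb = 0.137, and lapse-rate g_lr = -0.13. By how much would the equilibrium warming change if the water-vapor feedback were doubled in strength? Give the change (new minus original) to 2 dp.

Original: g = 0.407, ΔT = 1.7/(1−0.407) = 2.8668 °C.
With doubled water-vapor: g' = 0.807, ΔT' = 1.7/(1−0.807) = 8.8083 °C.
Change = 8.8083 − 2.8668 = 5.94 °C.

5.94 °C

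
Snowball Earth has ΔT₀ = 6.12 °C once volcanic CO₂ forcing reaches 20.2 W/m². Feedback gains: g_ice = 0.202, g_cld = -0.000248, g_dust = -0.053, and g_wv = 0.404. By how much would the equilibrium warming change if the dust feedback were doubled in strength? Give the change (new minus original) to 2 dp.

Original: g = 0.552752, ΔT = 6.12/(1−0.552752) = 13.6837 °C.
With doubled dust: g' = 0.499752, ΔT' = 6.12/(1−0.499752) = 12.2339 °C.
Change = 12.2339 − 13.6837 = -1.45 °C.

-1.45 °C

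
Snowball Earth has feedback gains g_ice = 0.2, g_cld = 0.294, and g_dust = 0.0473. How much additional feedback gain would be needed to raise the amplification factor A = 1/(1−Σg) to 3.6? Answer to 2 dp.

0.18

Current total gain = 0.5413.
Target gain for A = 3.6: g* = 1 − 1/3.6 = 0.7222.
Additional gain needed = 0.7222 − 0.5413 = 0.18.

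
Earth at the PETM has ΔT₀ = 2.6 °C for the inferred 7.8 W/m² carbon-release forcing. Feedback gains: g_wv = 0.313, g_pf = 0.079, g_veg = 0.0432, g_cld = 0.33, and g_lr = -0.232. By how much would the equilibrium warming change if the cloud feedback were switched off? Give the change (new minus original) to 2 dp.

-2.31 °C

Original: g = 0.5332, ΔT = 2.6/(1−0.5332) = 5.5698 °C.
Without cloud: g' = 0.2032, ΔT' = 2.6/(1−0.2032) = 3.2631 °C.
Change = 3.2631 − 5.5698 = -2.31 °C.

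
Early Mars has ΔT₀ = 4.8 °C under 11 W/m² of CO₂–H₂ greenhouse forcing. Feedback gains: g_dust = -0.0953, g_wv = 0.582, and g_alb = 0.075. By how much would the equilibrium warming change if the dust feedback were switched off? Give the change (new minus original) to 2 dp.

Original: g = 0.5617, ΔT = 4.8/(1−0.5617) = 10.9514 °C.
Without dust: g' = 0.657, ΔT' = 4.8/(1−0.657) = 13.9942 °C.
Change = 13.9942 − 10.9514 = 3.04 °C.

3.04 °C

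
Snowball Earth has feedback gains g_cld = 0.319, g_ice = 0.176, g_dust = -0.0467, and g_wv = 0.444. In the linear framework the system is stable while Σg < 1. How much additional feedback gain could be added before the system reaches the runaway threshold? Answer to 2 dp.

Current total gain = 0.319 + 0.176 − 0.0467 + 0.444 = 0.8923.
Margin to runaway = 1 − 0.8923 = 0.11.

0.11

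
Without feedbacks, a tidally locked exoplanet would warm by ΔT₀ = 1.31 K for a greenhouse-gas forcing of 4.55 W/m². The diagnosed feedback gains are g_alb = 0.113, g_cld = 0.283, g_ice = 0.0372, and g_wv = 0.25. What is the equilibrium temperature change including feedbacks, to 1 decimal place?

Total gain g = 0.113 + 0.283 + 0.0372 + 0.25 = 0.6832.
Amplification A = 1/(1 − 0.6832) = 3.157.
ΔT = 1.31 × 3.157 = 4.1 K.

4.1 K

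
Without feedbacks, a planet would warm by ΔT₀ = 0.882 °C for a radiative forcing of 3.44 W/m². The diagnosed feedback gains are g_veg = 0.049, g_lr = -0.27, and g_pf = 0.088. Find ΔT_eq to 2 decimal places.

Total gain g = 0.049 − 0.27 + 0.088 = -0.133.
Amplification A = 1/(1 + 0.133) = 0.8826.
ΔT = 0.882 × 0.8826 = 0.78 °C.

0.78 °C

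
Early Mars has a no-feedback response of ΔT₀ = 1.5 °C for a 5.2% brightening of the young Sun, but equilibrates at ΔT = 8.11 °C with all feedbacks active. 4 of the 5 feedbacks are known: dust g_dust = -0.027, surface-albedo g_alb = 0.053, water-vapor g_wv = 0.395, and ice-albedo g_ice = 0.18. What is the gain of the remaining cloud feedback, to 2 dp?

Amplification A = ΔT/ΔT₀ = 8.11/1.5 = 5.407.
Total gain g = 1 − 1/A = 1 − 1/5.407 = 0.8151.
Known gains sum to -0.027 + 0.053 + 0.395 + 0.18 = 0.601.
g_cld = 0.8151 − 0.601 = 0.21.

0.21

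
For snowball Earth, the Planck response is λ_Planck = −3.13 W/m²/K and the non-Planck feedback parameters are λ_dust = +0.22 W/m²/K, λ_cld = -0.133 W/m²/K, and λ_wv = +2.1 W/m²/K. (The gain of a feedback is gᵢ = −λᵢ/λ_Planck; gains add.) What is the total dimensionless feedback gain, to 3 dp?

0.699

Convert to gains: g_dust = 0.22/3.13 = 0.07029; g_cld = -0.133/3.13 = -0.04249; g_wv = 2.1/3.13 = 0.6709.
Total gain g = 0.6987.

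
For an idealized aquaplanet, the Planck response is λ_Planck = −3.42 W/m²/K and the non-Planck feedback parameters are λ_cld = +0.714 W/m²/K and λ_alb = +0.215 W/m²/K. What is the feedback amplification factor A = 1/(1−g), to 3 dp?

1.373

Convert to gains: g_cld = 0.714/3.42 = 0.2088; g_alb = 0.215/3.42 = 0.06287.
Total gain g = 0.27167.
A = 1/(1 − 0.27167) = 1.373.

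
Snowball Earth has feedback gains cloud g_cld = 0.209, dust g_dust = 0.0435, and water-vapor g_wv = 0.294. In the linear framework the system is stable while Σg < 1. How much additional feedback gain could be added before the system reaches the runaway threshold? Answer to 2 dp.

Current total gain = 0.209 + 0.0435 + 0.294 = 0.5465.
Margin to runaway = 1 − 0.5465 = 0.45.

0.45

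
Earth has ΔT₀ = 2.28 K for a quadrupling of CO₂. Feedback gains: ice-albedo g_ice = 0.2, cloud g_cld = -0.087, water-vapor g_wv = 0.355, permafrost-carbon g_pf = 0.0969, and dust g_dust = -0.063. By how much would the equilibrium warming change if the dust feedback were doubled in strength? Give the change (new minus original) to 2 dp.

-0.51 K

Original: g = 0.5019, ΔT = 2.28/(1−0.5019) = 4.5774 K.
With doubled dust: g' = 0.4389, ΔT' = 2.28/(1−0.4389) = 4.0634 K.
Change = 4.0634 − 4.5774 = -0.51 K.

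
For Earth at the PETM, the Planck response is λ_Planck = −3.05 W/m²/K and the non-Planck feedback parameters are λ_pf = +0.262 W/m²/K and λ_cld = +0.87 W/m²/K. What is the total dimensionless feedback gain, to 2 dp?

Convert to gains: g_pf = 0.262/3.05 = 0.0859; g_cld = 0.87/3.05 = 0.2852.
Total gain g = 0.3711.

0.37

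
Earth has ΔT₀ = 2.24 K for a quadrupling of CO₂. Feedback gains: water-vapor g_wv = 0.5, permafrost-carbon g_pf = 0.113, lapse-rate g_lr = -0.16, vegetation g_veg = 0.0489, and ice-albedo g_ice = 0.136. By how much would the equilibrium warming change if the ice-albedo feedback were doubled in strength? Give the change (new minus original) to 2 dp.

3.72 K

Original: g = 0.6379, ΔT = 2.24/(1−0.6379) = 6.1861 K.
With doubled ice-albedo: g' = 0.7739, ΔT' = 2.24/(1−0.7739) = 9.9071 K.
Change = 9.9071 − 6.1861 = 3.72 K.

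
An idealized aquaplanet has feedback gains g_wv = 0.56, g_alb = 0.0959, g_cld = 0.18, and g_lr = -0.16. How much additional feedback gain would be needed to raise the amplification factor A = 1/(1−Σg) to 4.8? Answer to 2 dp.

Current total gain = 0.6759.
Target gain for A = 4.8: g* = 1 − 1/4.8 = 0.7917.
Additional gain needed = 0.7917 − 0.6759 = 0.12.

0.12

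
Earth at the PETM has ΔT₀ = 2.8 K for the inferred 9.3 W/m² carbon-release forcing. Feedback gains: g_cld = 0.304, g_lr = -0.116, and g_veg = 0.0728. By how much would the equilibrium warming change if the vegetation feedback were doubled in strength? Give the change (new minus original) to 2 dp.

Original: g = 0.2608, ΔT = 2.8/(1−0.2608) = 3.7879 K.
With doubled vegetation: g' = 0.3336, ΔT' = 2.8/(1−0.3336) = 4.2017 K.
Change = 4.2017 − 3.7879 = 0.41 K.

0.41 K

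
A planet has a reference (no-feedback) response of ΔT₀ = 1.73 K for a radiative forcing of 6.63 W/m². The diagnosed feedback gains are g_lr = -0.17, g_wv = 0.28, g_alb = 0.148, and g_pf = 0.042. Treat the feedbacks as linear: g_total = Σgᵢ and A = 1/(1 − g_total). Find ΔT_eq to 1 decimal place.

Total gain g = -0.17 + 0.28 + 0.148 + 0.042 = 0.3.
Amplification A = 1/(1 − 0.3) = 1.429.
ΔT = 1.73 × 1.429 = 2.5 K.

2.5 K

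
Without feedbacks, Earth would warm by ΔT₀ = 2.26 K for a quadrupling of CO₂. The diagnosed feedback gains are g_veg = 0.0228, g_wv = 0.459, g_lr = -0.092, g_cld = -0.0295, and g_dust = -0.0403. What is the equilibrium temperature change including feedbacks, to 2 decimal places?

3.32 K

Total gain g = 0.0228 + 0.459 − 0.092 − 0.0295 − 0.0403 = 0.32.
Amplification A = 1/(1 − 0.32) = 1.471.
ΔT = 2.26 × 1.471 = 3.32 K.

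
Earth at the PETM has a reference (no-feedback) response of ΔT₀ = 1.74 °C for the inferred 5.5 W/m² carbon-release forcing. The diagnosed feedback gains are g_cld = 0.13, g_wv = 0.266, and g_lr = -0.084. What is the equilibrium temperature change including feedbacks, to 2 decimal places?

Total gain g = 0.13 + 0.266 − 0.084 = 0.312.
Amplification A = 1/(1 − 0.312) = 1.453.
ΔT = 1.74 × 1.453 = 2.53 °C.

2.53 °C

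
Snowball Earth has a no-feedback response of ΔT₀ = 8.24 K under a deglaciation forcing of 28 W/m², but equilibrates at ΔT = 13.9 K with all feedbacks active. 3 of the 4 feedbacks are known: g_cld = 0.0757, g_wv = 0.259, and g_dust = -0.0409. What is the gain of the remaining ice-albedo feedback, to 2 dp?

Amplification A = ΔT/ΔT₀ = 13.9/8.24 = 1.687.
Total gain g = 1 − 1/A = 1 − 1/1.687 = 0.4072.
Known gains sum to 0.0757 + 0.259 − 0.0409 = 0.2938.
g_ice = 0.4072 − 0.2938 = 0.11.

0.11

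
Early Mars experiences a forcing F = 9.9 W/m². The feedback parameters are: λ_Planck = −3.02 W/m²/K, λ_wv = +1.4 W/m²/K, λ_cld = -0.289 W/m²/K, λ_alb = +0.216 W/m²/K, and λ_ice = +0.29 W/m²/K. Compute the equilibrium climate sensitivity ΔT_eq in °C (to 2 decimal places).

7.06 °C

Net feedback parameter λ = (−3.02) + (+1.4) + (-0.289) + (+0.216) + (+0.29) = -1.403 W/m²/K.
ΔT = −F/λ = −9.9/(-1.403) = 7.06 °C.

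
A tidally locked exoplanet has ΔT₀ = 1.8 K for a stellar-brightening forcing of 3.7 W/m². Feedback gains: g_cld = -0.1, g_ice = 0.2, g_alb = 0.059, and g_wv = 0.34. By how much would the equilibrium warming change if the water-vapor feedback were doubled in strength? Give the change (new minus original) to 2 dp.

7.59 K

Original: g = 0.499, ΔT = 1.8/(1−0.499) = 3.5928 K.
With doubled water-vapor: g' = 0.839, ΔT' = 1.8/(1−0.839) = 11.1801 K.
Change = 11.1801 − 3.5928 = 7.59 K.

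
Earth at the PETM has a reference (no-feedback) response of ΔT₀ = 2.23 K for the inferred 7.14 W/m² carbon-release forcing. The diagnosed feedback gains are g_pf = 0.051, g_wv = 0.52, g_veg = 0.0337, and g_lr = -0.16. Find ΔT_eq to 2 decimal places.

4.02 K

Total gain g = 0.051 + 0.52 + 0.0337 − 0.16 = 0.4447.
Amplification A = 1/(1 − 0.4447) = 1.801.
ΔT = 2.23 × 1.801 = 4.02 K.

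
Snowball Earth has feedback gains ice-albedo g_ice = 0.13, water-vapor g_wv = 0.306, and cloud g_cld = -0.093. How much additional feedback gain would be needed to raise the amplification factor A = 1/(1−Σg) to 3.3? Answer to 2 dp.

0.35

Current total gain = 0.343.
Target gain for A = 3.3: g* = 1 − 1/3.3 = 0.697.
Additional gain needed = 0.697 − 0.343 = 0.35.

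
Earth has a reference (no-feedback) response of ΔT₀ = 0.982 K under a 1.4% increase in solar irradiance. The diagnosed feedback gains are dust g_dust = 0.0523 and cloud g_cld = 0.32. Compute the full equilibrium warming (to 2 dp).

Total gain g = 0.0523 + 0.32 = 0.3723.
Amplification A = 1/(1 − 0.3723) = 1.593.
ΔT = 0.982 × 1.593 = 1.56 K.

1.56 K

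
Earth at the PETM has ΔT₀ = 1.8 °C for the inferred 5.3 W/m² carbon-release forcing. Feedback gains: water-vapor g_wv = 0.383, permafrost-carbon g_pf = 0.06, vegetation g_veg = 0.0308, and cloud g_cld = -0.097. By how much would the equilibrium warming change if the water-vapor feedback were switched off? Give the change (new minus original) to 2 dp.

Original: g = 0.3768, ΔT = 1.8/(1−0.3768) = 2.8883 °C.
Without water-vapor: g' = -0.0062, ΔT' = 1.8/(1+0.0062) = 1.7889 °C.
Change = 1.7889 − 2.8883 = -1.10 °C.

-1.10 °C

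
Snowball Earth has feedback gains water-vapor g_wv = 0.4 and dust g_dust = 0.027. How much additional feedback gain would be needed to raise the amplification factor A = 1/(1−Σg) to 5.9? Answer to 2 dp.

0.40

Current total gain = 0.427.
Target gain for A = 5.9: g* = 1 − 1/5.9 = 0.8305.
Additional gain needed = 0.8305 − 0.427 = 0.40.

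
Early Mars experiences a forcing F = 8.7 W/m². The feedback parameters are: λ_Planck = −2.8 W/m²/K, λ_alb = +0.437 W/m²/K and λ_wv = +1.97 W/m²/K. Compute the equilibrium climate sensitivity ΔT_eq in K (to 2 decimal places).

22.14 K

Net feedback parameter λ = (−2.8) + (+0.437) + (+1.97) = -0.393 W/m²/K.
ΔT = −F/λ = −8.7/(-0.393) = 22.14 K.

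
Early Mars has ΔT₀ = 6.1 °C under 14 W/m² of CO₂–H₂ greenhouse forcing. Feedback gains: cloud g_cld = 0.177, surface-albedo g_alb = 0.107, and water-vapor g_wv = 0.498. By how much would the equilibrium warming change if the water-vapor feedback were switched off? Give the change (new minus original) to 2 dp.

-19.46 °C

Original: g = 0.782, ΔT = 6.1/(1−0.782) = 27.9817 °C.
Without water-vapor: g' = 0.284, ΔT' = 6.1/(1−0.284) = 8.5196 °C.
Change = 8.5196 − 27.9817 = -19.46 °C.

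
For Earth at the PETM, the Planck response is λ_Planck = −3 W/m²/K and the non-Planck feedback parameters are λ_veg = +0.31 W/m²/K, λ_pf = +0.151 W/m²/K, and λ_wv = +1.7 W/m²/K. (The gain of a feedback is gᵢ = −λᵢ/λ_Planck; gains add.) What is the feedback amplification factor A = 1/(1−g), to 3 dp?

3.576

Convert to gains: g_veg = 0.31/3 = 0.1033; g_pf = 0.151/3 = 0.05033; g_wv = 1.7/3 = 0.5667.
Total gain g = 0.72033.
A = 1/(1 − 0.72033) = 3.576.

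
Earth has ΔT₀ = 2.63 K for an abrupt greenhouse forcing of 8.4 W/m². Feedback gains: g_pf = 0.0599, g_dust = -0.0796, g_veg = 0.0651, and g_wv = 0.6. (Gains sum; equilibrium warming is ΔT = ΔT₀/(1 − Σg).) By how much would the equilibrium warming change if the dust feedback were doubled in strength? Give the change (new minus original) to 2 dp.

Original: g = 0.6454, ΔT = 2.63/(1−0.6454) = 7.4168 K.
With doubled dust: g' = 0.5658, ΔT' = 2.63/(1−0.5658) = 6.0571 K.
Change = 6.0571 − 7.4168 = -1.36 K.

-1.36 K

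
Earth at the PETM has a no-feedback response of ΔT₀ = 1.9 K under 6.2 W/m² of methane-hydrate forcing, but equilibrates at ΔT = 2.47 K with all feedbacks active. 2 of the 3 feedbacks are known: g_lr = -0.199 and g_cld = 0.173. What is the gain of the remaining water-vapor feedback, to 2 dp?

Amplification A = ΔT/ΔT₀ = 2.47/1.9 = 1.3.
Total gain g = 1 − 1/A = 1 − 1/1.3 = 0.2308.
Known gains sum to -0.199 + 0.173 = -0.026.
g_wv = 0.2308 + 0.026 = 0.26.

0.26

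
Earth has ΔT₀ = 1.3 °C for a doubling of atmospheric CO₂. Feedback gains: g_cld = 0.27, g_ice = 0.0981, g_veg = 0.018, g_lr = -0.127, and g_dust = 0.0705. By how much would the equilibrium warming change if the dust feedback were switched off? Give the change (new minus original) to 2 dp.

-0.18 °C

Original: g = 0.3296, ΔT = 1.3/(1−0.3296) = 1.9391 °C.
Without dust: g' = 0.2591, ΔT' = 1.3/(1−0.2591) = 1.7546 °C.
Change = 1.7546 − 1.9391 = -0.18 °C.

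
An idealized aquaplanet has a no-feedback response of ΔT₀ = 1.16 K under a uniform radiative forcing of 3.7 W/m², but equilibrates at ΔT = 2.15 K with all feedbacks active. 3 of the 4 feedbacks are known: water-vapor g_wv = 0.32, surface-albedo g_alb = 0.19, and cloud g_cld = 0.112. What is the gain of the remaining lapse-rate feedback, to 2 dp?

Amplification A = ΔT/ΔT₀ = 2.15/1.16 = 1.853.
Total gain g = 1 − 1/A = 1 − 1/1.853 = 0.4603.
Known gains sum to 0.32 + 0.19 + 0.112 = 0.622.
g_lr = 0.4603 − 0.622 = -0.16.

-0.16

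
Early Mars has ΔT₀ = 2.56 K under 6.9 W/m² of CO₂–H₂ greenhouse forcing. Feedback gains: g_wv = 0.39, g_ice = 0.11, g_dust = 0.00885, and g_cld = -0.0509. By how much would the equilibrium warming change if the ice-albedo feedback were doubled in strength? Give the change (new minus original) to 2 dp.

1.20 K

Original: g = 0.45795, ΔT = 2.56/(1−0.45795) = 4.7228 K.
With doubled ice-albedo: g' = 0.56795, ΔT' = 2.56/(1−0.56795) = 5.9252 K.
Change = 5.9252 − 4.7228 = 1.20 K.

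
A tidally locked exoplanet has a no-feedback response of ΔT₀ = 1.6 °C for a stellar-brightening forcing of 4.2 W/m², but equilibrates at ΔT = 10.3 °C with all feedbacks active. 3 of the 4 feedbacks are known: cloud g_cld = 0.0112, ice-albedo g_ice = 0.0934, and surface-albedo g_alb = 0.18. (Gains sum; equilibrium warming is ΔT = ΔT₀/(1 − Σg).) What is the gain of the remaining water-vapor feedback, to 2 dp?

Amplification A = ΔT/ΔT₀ = 10.3/1.6 = 6.438.
Total gain g = 1 − 1/A = 1 − 1/6.438 = 0.8447.
Known gains sum to 0.0112 + 0.0934 + 0.18 = 0.2846.
g_wv = 0.8447 − 0.2846 = 0.56.

0.56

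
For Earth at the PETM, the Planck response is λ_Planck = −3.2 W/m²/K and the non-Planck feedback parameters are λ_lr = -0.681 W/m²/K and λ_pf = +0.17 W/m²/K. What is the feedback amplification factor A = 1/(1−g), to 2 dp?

0.86

Convert to gains: g_lr = -0.681/3.2 = -0.2128; g_pf = 0.17/3.2 = 0.05312.
Total gain g = -0.15968.
A = 1/(1 + 0.15968) = 0.86.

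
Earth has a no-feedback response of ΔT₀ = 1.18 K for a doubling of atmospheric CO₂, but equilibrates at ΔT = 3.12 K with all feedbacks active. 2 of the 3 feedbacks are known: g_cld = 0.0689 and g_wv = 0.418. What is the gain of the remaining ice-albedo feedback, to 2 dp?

Amplification A = ΔT/ΔT₀ = 3.12/1.18 = 2.644.
Total gain g = 1 − 1/A = 1 − 1/2.644 = 0.6218.
Known gains sum to 0.0689 + 0.418 = 0.4869.
g_ice = 0.6218 − 0.4869 = 0.13.

0.13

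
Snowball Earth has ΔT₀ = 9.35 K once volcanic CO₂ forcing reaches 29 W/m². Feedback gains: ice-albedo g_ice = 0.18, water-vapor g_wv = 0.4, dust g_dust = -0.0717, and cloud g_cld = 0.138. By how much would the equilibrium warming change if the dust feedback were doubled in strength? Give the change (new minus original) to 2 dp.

-4.46 K

Original: g = 0.6463, ΔT = 9.35/(1−0.6463) = 26.4348 K.
With doubled dust: g' = 0.5746, ΔT' = 9.35/(1−0.5746) = 21.9793 K.
Change = 21.9793 − 26.4348 = -4.46 K.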